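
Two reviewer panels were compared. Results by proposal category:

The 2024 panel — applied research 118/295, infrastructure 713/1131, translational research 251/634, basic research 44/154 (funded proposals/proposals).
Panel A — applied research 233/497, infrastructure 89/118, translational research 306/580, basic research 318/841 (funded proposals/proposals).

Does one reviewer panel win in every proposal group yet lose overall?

Yes

Applied research: the 2024 panel 118/295 = 40.0%, Panel A 233/497 = 46.9% → Panel A
Infrastructure: the 2024 panel 713/1131 = 63.0%, Panel A 89/118 = 75.4% → Panel A
Translational research: the 2024 panel 251/634 = 39.6%, Panel A 306/580 = 52.8% → Panel A
Basic research: the 2024 panel 44/154 = 28.6%, Panel A 318/841 = 37.8% → Panel A
Overall: the 2024 panel 1126/2214 = 50.9%, Panel A 946/2036 = 46.5% → the 2024 panel
Panel A wins each proposal group but the 2024 panel wins overall — the comparison reverses. Panel A's proposals skew toward basic research, which has a lower base rate.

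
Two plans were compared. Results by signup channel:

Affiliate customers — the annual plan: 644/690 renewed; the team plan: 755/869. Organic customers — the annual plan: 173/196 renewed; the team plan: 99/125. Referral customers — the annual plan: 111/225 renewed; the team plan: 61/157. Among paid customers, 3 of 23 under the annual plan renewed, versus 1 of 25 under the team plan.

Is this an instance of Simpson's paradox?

No

Affiliate: the annual plan 644/690 = 93.3%, the team plan 755/869 = 86.9% → the annual plan
Organic: the annual plan 173/196 = 88.3%, the team plan 99/125 = 79.2% → the annual plan
Referral: the annual plan 111/225 = 49.3%, the team plan 61/157 = 38.9% → the annual plan
Paid: the annual plan 3/23 = 13.0%, the team plan 1/25 = 4.0% → the annual plan
Overall: the annual plan 931/1134 = 82.1%, the team plan 916/1176 = 77.9% → the annual plan
The annual plan wins overall and in every signup group — no reversal.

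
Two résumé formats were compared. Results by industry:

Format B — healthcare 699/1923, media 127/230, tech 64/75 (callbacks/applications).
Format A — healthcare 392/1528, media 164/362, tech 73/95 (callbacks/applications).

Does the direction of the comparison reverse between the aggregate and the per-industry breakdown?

Healthcare: Format B 699/1923 = 36.3%, Format A 392/1528 = 25.7% → Format B
Media: Format B 127/230 = 55.2%, Format A 164/362 = 45.3% → Format B
Tech: Format B 64/75 = 85.3%, Format A 73/95 = 76.8% → Format B
Overall: Format B 890/2228 = 39.9%, Format A 629/1985 = 31.7% → Format B
Format B wins overall and in every industry group — no reversal.

No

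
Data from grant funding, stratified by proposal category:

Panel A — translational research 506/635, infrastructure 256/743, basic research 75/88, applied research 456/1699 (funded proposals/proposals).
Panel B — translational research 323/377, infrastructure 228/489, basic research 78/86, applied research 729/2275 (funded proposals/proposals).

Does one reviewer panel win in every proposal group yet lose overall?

No

Translational research: Panel A 506/635 = 79.7%, Panel B 323/377 = 85.7% → Panel B
Infrastructure: Panel A 256/743 = 34.5%, Panel B 228/489 = 46.6% → Panel B
Basic research: Panel A 75/88 = 85.2%, Panel B 78/86 = 90.7% → Panel B
Applied research: Panel A 456/1699 = 26.8%, Panel B 729/2275 = 32.0% → Panel B
Overall: Panel A 1293/3165 = 40.9%, Panel B 1358/3227 = 42.1% → Panel B
Panel B wins overall and in every proposal group — no reversal.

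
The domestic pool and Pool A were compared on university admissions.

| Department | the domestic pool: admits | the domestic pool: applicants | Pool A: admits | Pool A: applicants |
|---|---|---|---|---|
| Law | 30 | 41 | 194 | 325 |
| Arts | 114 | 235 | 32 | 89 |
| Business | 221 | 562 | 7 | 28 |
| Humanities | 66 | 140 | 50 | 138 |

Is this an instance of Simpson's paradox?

Law: the domestic pool 30/41 = 73.2%, Pool A 194/325 = 59.7% → the domestic pool
Arts: the domestic pool 114/235 = 48.5%, Pool A 32/89 = 36.0% → the domestic pool
Business: the domestic pool 221/562 = 39.3%, Pool A 7/28 = 25.0% → the domestic pool
Humanities: the domestic pool 66/140 = 47.1%, Pool A 50/138 = 36.2% → the domestic pool
Overall: the domestic pool 431/978 = 44.1%, Pool A 283/580 = 48.8% → Pool A
The domestic pool wins each department group but Pool A wins overall — the comparison reverses. The domestic pool's applicants skew toward Business, which has a lower base rate.

Yes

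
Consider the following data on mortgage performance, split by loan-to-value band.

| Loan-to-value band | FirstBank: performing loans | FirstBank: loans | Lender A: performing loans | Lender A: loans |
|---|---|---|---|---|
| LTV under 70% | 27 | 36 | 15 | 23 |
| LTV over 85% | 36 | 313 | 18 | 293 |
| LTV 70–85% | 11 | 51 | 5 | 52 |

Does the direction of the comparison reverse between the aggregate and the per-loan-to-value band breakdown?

LTV under 70%: FirstBank 27/36 = 75.0%, Lender A 15/23 = 65.2% → FirstBank
LTV over 85%: FirstBank 36/313 = 11.5%, Lender A 18/293 = 6.1% → FirstBank
LTV 70–85%: FirstBank 11/51 = 21.6%, Lender A 5/52 = 9.6% → FirstBank
Overall: FirstBank 74/400 = 18.5%, Lender A 38/368 = 10.3% → FirstBank
FirstBank wins overall and in every loan-to-value group — no reversal.

No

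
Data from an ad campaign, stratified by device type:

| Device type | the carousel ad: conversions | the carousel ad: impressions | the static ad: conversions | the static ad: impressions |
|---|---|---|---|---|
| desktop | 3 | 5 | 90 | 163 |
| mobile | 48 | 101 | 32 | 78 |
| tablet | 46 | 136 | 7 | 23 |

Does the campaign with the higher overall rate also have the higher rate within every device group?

No

Desktop: the carousel ad 3/5 = 60.0%, the static ad 90/163 = 55.2% → the carousel ad
Mobile: the carousel ad 48/101 = 47.5%, the static ad 32/78 = 41.0% → the carousel ad
Tablet: the carousel ad 46/136 = 33.8%, the static ad 7/23 = 30.4% → the carousel ad
Overall: the carousel ad 97/242 = 40.1%, the static ad 129/264 = 48.9% → the static ad
The carousel ad wins each device group but the static ad wins overall — the comparison reverses. The carousel ad's impressions skew toward tablet, which has a lower base rate.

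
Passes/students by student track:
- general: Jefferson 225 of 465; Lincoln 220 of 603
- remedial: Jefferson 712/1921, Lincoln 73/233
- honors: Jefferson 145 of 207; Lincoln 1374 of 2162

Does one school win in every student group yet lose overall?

General: Jefferson 225/465 = 48.4%, Lincoln 220/603 = 36.5% → Jefferson
Remedial: Jefferson 712/1921 = 37.1%, Lincoln 73/233 = 31.3% → Jefferson
Honors: Jefferson 145/207 = 70.0%, Lincoln 1374/2162 = 63.6% → Jefferson
Overall: Jefferson 1082/2593 = 41.7%, Lincoln 1667/2998 = 55.6% → Lincoln
Jefferson wins each student group but Lincoln wins overall — the comparison reverses. Jefferson's students skew toward remedial, which has a lower base rate.

Yes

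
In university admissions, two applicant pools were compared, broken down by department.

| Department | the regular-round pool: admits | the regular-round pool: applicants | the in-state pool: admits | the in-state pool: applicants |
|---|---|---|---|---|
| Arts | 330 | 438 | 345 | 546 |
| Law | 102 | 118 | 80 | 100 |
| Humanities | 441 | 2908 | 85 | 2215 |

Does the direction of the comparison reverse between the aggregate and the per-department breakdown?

No

Arts: the regular-round pool 330/438 = 75.3%, the in-state pool 345/546 = 63.2% → the regular-round pool
Law: the regular-round pool 102/118 = 86.4%, the in-state pool 80/100 = 80.0% → the regular-round pool
Humanities: the regular-round pool 441/2908 = 15.2%, the in-state pool 85/2215 = 3.8% → the regular-round pool
Overall: the regular-round pool 873/3464 = 25.2%, the in-state pool 510/2861 = 17.8% → the regular-round pool
The regular-round pool wins overall and in every department group — no reversal.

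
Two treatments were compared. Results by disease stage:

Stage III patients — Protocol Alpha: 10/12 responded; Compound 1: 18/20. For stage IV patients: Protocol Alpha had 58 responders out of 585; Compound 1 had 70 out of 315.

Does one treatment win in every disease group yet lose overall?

Stage III: Protocol Alpha 10/12 = 83.3%, Compound 1 18/20 = 90.0% → Compound 1
Stage IV: Protocol Alpha 58/585 = 9.9%, Compound 1 70/315 = 22.2% → Compound 1
Overall: Protocol Alpha 68/597 = 11.4%, Compound 1 88/335 = 26.3% → Compound 1
Compound 1 wins overall and in every disease group — no reversal.

No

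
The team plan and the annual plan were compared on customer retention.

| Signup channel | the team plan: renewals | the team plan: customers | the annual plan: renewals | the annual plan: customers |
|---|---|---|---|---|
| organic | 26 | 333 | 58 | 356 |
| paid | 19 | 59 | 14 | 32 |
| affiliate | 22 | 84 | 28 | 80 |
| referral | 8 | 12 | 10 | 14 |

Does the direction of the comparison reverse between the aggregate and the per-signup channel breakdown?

No

Organic: the team plan 26/333 = 7.8%, the annual plan 58/356 = 16.3% → the annual plan
Paid: the team plan 19/59 = 32.2%, the annual plan 14/32 = 43.8% → the annual plan
Affiliate: the team plan 22/84 = 26.2%, the annual plan 28/80 = 35.0% → the annual plan
Referral: the team plan 8/12 = 66.7%, the annual plan 10/14 = 71.4% → the annual plan
Overall: the team plan 75/488 = 15.4%, the annual plan 110/482 = 22.8% → the annual plan
The annual plan wins overall and in every signup group — no reversal.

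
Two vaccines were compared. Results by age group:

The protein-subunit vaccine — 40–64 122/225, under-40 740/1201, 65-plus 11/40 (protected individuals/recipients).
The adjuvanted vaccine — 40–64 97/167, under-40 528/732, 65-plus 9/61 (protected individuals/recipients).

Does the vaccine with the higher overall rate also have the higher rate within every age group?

No

40–64: the protein-subunit vaccine 122/225 = 54.2%, the adjuvanted vaccine 97/167 = 58.1% → the adjuvanted vaccine
Under-40: the protein-subunit vaccine 740/1201 = 61.6%, the adjuvanted vaccine 528/732 = 72.1% → the adjuvanted vaccine
65-plus: the protein-subunit vaccine 11/40 = 27.5%, the adjuvanted vaccine 9/61 = 14.8% → the protein-subunit vaccine
Overall: the protein-subunit vaccine 873/1466 = 59.5%, the adjuvanted vaccine 634/960 = 66.0% → the adjuvanted vaccine
Neither sweeps: the protein-subunit vaccine wins 1 of 3 groups, the adjuvanted vaccine wins 2. The adjuvanted vaccine wins overall but not every group — no Simpson reversal.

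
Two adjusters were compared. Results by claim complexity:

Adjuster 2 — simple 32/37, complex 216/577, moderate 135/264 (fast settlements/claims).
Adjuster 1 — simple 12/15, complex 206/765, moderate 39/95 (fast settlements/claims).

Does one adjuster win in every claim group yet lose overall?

Simple: Adjuster 2 32/37 = 86.5%, Adjuster 1 12/15 = 80.0% → Adjuster 2
Complex: Adjuster 2 216/577 = 37.4%, Adjuster 1 206/765 = 26.9% → Adjuster 2
Moderate: Adjuster 2 135/264 = 51.1%, Adjuster 1 39/95 = 41.1% → Adjuster 2
Overall: Adjuster 2 383/878 = 43.6%, Adjuster 1 257/875 = 29.4% → Adjuster 2
Adjuster 2 wins overall and in every claim group — no reversal.

No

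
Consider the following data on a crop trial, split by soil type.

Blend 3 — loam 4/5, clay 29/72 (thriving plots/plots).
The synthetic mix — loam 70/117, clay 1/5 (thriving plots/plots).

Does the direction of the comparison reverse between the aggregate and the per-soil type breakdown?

Loam: Blend 3 4/5 = 80.0%, the synthetic mix 70/117 = 59.8% → Blend 3
Clay: Blend 3 29/72 = 40.3%, the synthetic mix 1/5 = 20.0% → Blend 3
Overall: Blend 3 33/77 = 42.9%, the synthetic mix 71/122 = 58.2% → the synthetic mix
Blend 3 wins each soil group but the synthetic mix wins overall — the comparison reverses. Blend 3's plots skew toward clay, which has a lower base rate.

Yes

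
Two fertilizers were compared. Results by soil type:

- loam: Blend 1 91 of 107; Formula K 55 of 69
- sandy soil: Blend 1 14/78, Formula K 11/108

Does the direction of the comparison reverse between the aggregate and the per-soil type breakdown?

No

Loam: Blend 1 91/107 = 85.0%, Formula K 55/69 = 79.7% → Blend 1
Sandy soil: Blend 1 14/78 = 17.9%, Formula K 11/108 = 10.2% → Blend 1
Overall: Blend 1 105/185 = 56.8%, Formula K 66/177 = 37.3% → Blend 1
Blend 1 wins overall and in every soil group — no reversal.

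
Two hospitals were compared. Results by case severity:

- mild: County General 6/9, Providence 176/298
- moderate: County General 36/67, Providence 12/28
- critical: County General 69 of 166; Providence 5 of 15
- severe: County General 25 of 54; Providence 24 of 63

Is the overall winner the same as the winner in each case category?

No

Mild: County General 6/9 = 66.7%, Providence 176/298 = 59.1% → County General
Moderate: County General 36/67 = 53.7%, Providence 12/28 = 42.9% → County General
Critical: County General 69/166 = 41.6%, Providence 5/15 = 33.3% → County General
Severe: County General 25/54 = 46.3%, Providence 24/63 = 38.1% → County General
Overall: County General 136/296 = 45.9%, Providence 217/404 = 53.7% → Providence
County General wins each case group but Providence wins overall — the comparison reverses. County General's patients skew toward critical, which has a lower base rate.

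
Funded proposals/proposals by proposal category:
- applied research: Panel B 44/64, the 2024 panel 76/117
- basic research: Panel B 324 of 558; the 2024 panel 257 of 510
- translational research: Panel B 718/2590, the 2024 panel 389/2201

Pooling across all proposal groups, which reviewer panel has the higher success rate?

Applied research: Panel B 44/64 = 68.8%, the 2024 panel 76/117 = 65.0% → Panel B
Basic research: Panel B 324/558 = 58.1%, the 2024 panel 257/510 = 50.4% → Panel B
Translational research: Panel B 718/2590 = 27.7%, the 2024 panel 389/2201 = 17.7% → Panel B
Overall: Panel B 1086/3212 = 33.8%, the 2024 panel 722/2828 = 25.5% → Panel B

Panel B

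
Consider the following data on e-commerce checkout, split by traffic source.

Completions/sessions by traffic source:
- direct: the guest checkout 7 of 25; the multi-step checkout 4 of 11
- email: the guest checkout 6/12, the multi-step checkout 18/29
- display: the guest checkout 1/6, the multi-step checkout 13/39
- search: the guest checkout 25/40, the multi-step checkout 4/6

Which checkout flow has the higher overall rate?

the guest checkout

Direct: the guest checkout 7/25 = 28.0%, the multi-step checkout 4/11 = 36.4% → the multi-step checkout
Email: the guest checkout 6/12 = 50.0%, the multi-step checkout 18/29 = 62.1% → the multi-step checkout
Display: the guest checkout 1/6 = 16.7%, the multi-step checkout 13/39 = 33.3% → the multi-step checkout
Search: the guest checkout 25/40 = 62.5%, the multi-step checkout 4/6 = 66.7% → the multi-step checkout
Overall: the guest checkout 39/83 = 47.0%, the multi-step checkout 39/85 = 45.9% → the guest checkout
(The multi-step checkout wins every traffic group but the guest checkout wins overall — the multi-step checkout's sessions skew toward the low-rate display group.)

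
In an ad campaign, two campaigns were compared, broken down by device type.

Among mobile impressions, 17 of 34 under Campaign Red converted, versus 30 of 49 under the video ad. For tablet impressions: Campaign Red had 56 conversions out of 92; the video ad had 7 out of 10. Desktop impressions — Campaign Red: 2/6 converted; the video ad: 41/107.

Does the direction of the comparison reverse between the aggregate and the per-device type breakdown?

Mobile: Campaign Red 17/34 = 50.0%, the video ad 30/49 = 61.2% → the video ad
Tablet: Campaign Red 56/92 = 60.9%, the video ad 7/10 = 70.0% → the video ad
Desktop: Campaign Red 2/6 = 33.3%, the video ad 41/107 = 38.3% → the video ad
Overall: Campaign Red 75/132 = 56.8%, the video ad 78/166 = 47.0% → Campaign Red
The video ad wins each device group but Campaign Red wins overall — the comparison reverses. The video ad's impressions skew toward desktop, which has a lower base rate.

Yes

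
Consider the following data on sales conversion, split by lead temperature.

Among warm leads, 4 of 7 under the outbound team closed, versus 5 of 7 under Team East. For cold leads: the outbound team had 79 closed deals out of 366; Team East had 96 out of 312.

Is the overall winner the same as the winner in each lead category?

Yes

Warm: the outbound team 4/7 = 57.1%, Team East 5/7 = 71.4% → Team East
Cold: the outbound team 79/366 = 21.6%, Team East 96/312 = 30.8% → Team East
Overall: the outbound team 83/373 = 22.3%, Team East 101/319 = 31.7% → Team East
Team East wins overall and in every lead group — no reversal.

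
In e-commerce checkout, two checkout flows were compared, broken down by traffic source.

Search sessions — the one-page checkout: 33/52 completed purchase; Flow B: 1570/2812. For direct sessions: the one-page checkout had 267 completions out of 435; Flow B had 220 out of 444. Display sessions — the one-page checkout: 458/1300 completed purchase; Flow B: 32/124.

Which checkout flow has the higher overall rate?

Flow B

Search: the one-page checkout 33/52 = 63.5%, Flow B 1570/2812 = 55.8% → the one-page checkout
Direct: the one-page checkout 267/435 = 61.4%, Flow B 220/444 = 49.5% → the one-page checkout
Display: the one-page checkout 458/1300 = 35.2%, Flow B 32/124 = 25.8% → the one-page checkout
Overall: the one-page checkout 758/1787 = 42.4%, Flow B 1822/3380 = 53.9% → Flow B
(The one-page checkout wins every traffic group but Flow B wins overall — the one-page checkout's sessions skew toward the low-rate display group.)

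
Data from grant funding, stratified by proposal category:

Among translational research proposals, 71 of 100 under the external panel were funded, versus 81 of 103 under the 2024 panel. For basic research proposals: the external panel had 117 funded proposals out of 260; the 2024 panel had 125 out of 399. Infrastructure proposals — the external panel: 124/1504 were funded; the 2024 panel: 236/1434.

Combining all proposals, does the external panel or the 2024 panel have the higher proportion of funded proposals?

the 2024 panel

Translational research: the external panel 71/100 = 71.0%, the 2024 panel 81/103 = 78.6% → the 2024 panel
Basic research: the external panel 117/260 = 45.0%, the 2024 panel 125/399 = 31.3% → the external panel
Infrastructure: the external panel 124/1504 = 8.2%, the 2024 panel 236/1434 = 16.5% → the 2024 panel
Overall: the external panel 312/1864 = 16.7%, the 2024 panel 442/1936 = 22.8% → the 2024 panel
(Neither sweeps every proposal group, but the 2024 panel has the higher pooled rate.)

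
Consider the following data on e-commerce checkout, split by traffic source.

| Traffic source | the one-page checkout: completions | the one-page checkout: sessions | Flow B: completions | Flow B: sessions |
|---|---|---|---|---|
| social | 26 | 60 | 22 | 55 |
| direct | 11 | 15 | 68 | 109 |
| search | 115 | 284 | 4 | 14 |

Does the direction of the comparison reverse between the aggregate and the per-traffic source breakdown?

Social: the one-page checkout 26/60 = 43.3%, Flow B 22/55 = 40.0% → the one-page checkout
Direct: the one-page checkout 11/15 = 73.3%, Flow B 68/109 = 62.4% → the one-page checkout
Search: the one-page checkout 115/284 = 40.5%, Flow B 4/14 = 28.6% → the one-page checkout
Overall: the one-page checkout 152/359 = 42.3%, Flow B 94/178 = 52.8% → Flow B
The one-page checkout wins each traffic group but Flow B wins overall — the comparison reverses. The one-page checkout's sessions skew toward search, which has a lower base rate.

Yes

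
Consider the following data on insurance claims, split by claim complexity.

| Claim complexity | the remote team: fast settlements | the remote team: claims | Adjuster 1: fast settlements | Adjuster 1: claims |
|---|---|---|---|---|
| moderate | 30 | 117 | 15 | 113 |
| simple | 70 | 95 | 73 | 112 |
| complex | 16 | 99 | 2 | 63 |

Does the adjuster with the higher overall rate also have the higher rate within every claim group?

Yes

Moderate: the remote team 30/117 = 25.6%, Adjuster 1 15/113 = 13.3% → the remote team
Simple: the remote team 70/95 = 73.7%, Adjuster 1 73/112 = 65.2% → the remote team
Complex: the remote team 16/99 = 16.2%, Adjuster 1 2/63 = 3.2% → the remote team
Overall: the remote team 116/311 = 37.3%, Adjuster 1 90/288 = 31.2% → the remote team
The remote team wins overall and in every claim group — no reversal.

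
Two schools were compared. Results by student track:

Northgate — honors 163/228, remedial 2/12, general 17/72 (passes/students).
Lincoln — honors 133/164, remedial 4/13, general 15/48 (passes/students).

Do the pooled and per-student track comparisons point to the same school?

Yes

Honors: Northgate 163/228 = 71.5%, Lincoln 133/164 = 81.1% → Lincoln
Remedial: Northgate 2/12 = 16.7%, Lincoln 4/13 = 30.8% → Lincoln
General: Northgate 17/72 = 23.6%, Lincoln 15/48 = 31.2% → Lincoln
Overall: Northgate 182/312 = 58.3%, Lincoln 152/225 = 67.6% → Lincoln
Lincoln wins overall and in every student group — no reversal.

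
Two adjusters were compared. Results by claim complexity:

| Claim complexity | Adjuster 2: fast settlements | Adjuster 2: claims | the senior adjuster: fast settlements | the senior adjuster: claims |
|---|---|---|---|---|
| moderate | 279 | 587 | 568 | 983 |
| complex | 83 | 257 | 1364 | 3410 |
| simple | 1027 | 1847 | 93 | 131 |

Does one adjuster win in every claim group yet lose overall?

Yes

Moderate: Adjuster 2 279/587 = 47.5%, the senior adjuster 568/983 = 57.8% → the senior adjuster
Complex: Adjuster 2 83/257 = 32.3%, the senior adjuster 1364/3410 = 40.0% → the senior adjuster
Simple: Adjuster 2 1027/1847 = 55.6%, the senior adjuster 93/131 = 71.0% → the senior adjuster
Overall: Adjuster 2 1389/2691 = 51.6%, the senior adjuster 2025/4524 = 44.8% → Adjuster 2
The senior adjuster wins each claim group but Adjuster 2 wins overall — the comparison reverses. The senior adjuster's claims skew toward complex, which has a lower base rate.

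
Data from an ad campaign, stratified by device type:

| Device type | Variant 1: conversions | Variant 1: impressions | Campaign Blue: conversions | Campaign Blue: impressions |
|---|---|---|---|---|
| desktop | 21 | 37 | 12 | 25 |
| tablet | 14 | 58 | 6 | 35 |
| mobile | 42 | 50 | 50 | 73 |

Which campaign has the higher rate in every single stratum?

Desktop: Variant 1 21/37 = 56.8%, Campaign Blue 12/25 = 48.0% → Variant 1
Tablet: Variant 1 14/58 = 24.1%, Campaign Blue 6/35 = 17.1% → Variant 1
Mobile: Variant 1 42/50 = 84.0%, Campaign Blue 50/73 = 68.5% → Variant 1
Variant 1 has the higher rate in all 3 groups.

Variant 1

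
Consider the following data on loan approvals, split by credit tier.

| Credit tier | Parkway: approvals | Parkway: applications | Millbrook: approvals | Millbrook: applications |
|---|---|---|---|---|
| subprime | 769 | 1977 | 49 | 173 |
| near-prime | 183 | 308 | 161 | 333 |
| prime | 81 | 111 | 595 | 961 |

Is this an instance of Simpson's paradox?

Subprime: Parkway 769/1977 = 38.9%, Millbrook 49/173 = 28.3% → Parkway
Near-prime: Parkway 183/308 = 59.4%, Millbrook 161/333 = 48.3% → Parkway
Prime: Parkway 81/111 = 73.0%, Millbrook 595/961 = 61.9% → Parkway
Overall: Parkway 1033/2396 = 43.1%, Millbrook 805/1467 = 54.9% → Millbrook
Parkway wins each credit group but Millbrook wins overall — the comparison reverses. Parkway's applications skew toward subprime, which has a lower base rate.

Yes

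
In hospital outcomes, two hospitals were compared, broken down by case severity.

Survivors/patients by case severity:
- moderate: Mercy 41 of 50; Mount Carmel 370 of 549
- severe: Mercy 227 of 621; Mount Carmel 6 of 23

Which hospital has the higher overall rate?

Moderate: Mercy 41/50 = 82.0%, Mount Carmel 370/549 = 67.4% → Mercy
Severe: Mercy 227/621 = 36.6%, Mount Carmel 6/23 = 26.1% → Mercy
Overall: Mercy 268/671 = 39.9%, Mount Carmel 376/572 = 65.7% → Mount Carmel
(Mercy wins every case group but Mount Carmel wins overall — Mercy's patients skew toward the low-rate severe group.)

Mount Carmel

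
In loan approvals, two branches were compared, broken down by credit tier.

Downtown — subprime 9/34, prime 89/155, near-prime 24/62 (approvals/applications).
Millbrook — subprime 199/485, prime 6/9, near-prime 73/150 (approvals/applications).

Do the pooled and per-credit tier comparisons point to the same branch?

Subprime: Downtown 9/34 = 26.5%, Millbrook 199/485 = 41.0% → Millbrook
Prime: Downtown 89/155 = 57.4%, Millbrook 6/9 = 66.7% → Millbrook
Near-prime: Downtown 24/62 = 38.7%, Millbrook 73/150 = 48.7% → Millbrook
Overall: Downtown 122/251 = 48.6%, Millbrook 278/644 = 43.2% → Downtown
Millbrook wins each credit group but Downtown wins overall — the comparison reverses. Millbrook's applications skew toward subprime, which has a lower base rate.

No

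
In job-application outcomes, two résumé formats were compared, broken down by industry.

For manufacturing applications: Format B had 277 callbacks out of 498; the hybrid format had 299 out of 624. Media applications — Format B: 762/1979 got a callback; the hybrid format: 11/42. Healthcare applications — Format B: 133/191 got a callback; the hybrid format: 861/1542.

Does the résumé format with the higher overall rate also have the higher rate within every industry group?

No

Manufacturing: Format B 277/498 = 55.6%, the hybrid format 299/624 = 47.9% → Format B
Media: Format B 762/1979 = 38.5%, the hybrid format 11/42 = 26.2% → Format B
Healthcare: Format B 133/191 = 69.6%, the hybrid format 861/1542 = 55.8% → Format B
Overall: Format B 1172/2668 = 43.9%, the hybrid format 1171/2208 = 53.0% → the hybrid format
Format B wins each industry group but the hybrid format wins overall — the comparison reverses. Format B's applications skew toward media, which has a lower base rate.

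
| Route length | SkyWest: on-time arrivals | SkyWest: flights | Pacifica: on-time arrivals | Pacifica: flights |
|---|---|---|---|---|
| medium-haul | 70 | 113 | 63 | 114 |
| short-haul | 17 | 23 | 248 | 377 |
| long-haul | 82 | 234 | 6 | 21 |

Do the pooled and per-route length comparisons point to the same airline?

No

Medium-haul: SkyWest 70/113 = 61.9%, Pacifica 63/114 = 55.3% → SkyWest
Short-haul: SkyWest 17/23 = 73.9%, Pacifica 248/377 = 65.8% → SkyWest
Long-haul: SkyWest 82/234 = 35.0%, Pacifica 6/21 = 28.6% → SkyWest
Overall: SkyWest 169/370 = 45.7%, Pacifica 317/512 = 61.9% → Pacifica
SkyWest wins each route group but Pacifica wins overall — the comparison reverses. SkyWest's flights skew toward long-haul, which has a lower base rate.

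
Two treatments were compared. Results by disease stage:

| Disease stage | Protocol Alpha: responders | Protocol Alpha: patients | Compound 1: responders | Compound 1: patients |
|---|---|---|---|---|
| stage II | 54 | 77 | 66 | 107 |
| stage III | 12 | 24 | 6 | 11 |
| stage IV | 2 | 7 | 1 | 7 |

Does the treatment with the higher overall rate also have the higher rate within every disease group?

No

Stage II: Protocol Alpha 54/77 = 70.1%, Compound 1 66/107 = 61.7% → Protocol Alpha
Stage III: Protocol Alpha 12/24 = 50.0%, Compound 1 6/11 = 54.5% → Compound 1
Stage IV: Protocol Alpha 2/7 = 28.6%, Compound 1 1/7 = 14.3% → Protocol Alpha
Overall: Protocol Alpha 68/108 = 63.0%, Compound 1 73/125 = 58.4% → Protocol Alpha
Neither sweeps: Protocol Alpha wins 2 of 3 groups, Compound 1 wins 1. Protocol Alpha wins overall but not every group — no Simpson reversal.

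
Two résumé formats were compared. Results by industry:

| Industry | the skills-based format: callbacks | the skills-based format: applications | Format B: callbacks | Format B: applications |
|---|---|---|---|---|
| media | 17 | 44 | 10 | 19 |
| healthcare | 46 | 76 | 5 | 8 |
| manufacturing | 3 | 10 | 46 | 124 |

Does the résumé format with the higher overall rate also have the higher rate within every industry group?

Media: the skills-based format 17/44 = 38.6%, Format B 10/19 = 52.6% → Format B
Healthcare: the skills-based format 46/76 = 60.5%, Format B 5/8 = 62.5% → Format B
Manufacturing: the skills-based format 3/10 = 30.0%, Format B 46/124 = 37.1% → Format B
Overall: the skills-based format 66/130 = 50.8%, Format B 61/151 = 40.4% → the skills-based format
Format B wins each industry group but the skills-based format wins overall — the comparison reverses. Format B's applications skew toward manufacturing, which has a lower base rate.

No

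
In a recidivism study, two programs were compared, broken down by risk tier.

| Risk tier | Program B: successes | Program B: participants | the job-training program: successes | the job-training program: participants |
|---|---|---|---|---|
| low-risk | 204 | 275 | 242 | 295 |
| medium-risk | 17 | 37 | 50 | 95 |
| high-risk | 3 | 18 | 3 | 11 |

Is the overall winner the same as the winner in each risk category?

Yes

Low-risk: Program B 204/275 = 74.2%, the job-training program 242/295 = 82.0% → the job-training program
Medium-risk: Program B 17/37 = 45.9%, the job-training program 50/95 = 52.6% → the job-training program
High-risk: Program B 3/18 = 16.7%, the job-training program 3/11 = 27.3% → the job-training program
Overall: Program B 224/330 = 67.9%, the job-training program 295/401 = 73.6% → the job-training program
The job-training program wins overall and in every risk group — no reversal.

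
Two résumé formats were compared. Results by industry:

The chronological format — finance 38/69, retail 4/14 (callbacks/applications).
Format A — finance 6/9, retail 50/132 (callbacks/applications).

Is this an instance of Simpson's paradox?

Finance: the chronological format 38/69 = 55.1%, Format A 6/9 = 66.7% → Format A
Retail: the chronological format 4/14 = 28.6%, Format A 50/132 = 37.9% → Format A
Overall: the chronological format 42/83 = 50.6%, Format A 56/141 = 39.7% → the chronological format
Format A wins each industry group but the chronological format wins overall — the comparison reverses. Format A's applications skew toward retail, which has a lower base rate.

Yes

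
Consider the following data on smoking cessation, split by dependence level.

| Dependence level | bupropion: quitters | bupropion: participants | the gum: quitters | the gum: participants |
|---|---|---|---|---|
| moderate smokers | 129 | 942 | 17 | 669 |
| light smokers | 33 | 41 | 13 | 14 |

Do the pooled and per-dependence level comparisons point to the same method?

No

Moderate smokers: bupropion 129/942 = 13.7%, the gum 17/669 = 2.5% → bupropion
Light smokers: bupropion 33/41 = 80.5%, the gum 13/14 = 92.9% → the gum
Overall: bupropion 162/983 = 16.5%, the gum 30/683 = 4.4% → bupropion
Neither sweeps: bupropion wins 1 of 2 groups, the gum wins 1. Bupropion wins overall but not every group — no Simpson reversal.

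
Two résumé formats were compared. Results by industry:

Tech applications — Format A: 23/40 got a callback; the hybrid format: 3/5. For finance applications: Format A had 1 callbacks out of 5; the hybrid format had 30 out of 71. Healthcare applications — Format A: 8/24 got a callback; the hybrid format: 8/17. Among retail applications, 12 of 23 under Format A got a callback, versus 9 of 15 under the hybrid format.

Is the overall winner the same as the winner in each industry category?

No

Tech: Format A 23/40 = 57.5%, the hybrid format 3/5 = 60.0% → the hybrid format
Finance: Format A 1/5 = 20.0%, the hybrid format 30/71 = 42.3% → the hybrid format
Healthcare: Format A 8/24 = 33.3%, the hybrid format 8/17 = 47.1% → the hybrid format
Retail: Format A 12/23 = 52.2%, the hybrid format 9/15 = 60.0% → the hybrid format
Overall: Format A 44/92 = 47.8%, the hybrid format 50/108 = 46.3% → Format A
The hybrid format wins each industry group but Format A wins overall — the comparison reverses. The hybrid format's applications skew toward finance, which has a lower base rate.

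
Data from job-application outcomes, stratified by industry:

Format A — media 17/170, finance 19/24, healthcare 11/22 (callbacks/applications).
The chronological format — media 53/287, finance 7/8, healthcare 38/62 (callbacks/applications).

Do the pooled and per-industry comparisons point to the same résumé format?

Media: Format A 17/170 = 10.0%, the chronological format 53/287 = 18.5% → the chronological format
Finance: Format A 19/24 = 79.2%, the chronological format 7/8 = 87.5% → the chronological format
Healthcare: Format A 11/22 = 50.0%, the chronological format 38/62 = 61.3% → the chronological format
Overall: Format A 47/216 = 21.8%, the chronological format 98/357 = 27.5% → the chronological format
The chronological format wins overall and in every industry group — no reversal.

Yes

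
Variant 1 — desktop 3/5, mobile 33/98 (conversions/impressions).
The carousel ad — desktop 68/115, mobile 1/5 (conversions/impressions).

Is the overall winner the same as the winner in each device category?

No

Desktop: Variant 1 3/5 = 60.0%, the carousel ad 68/115 = 59.1% → Variant 1
Mobile: Variant 1 33/98 = 33.7%, the carousel ad 1/5 = 20.0% → Variant 1
Overall: Variant 1 36/103 = 35.0%, the carousel ad 69/120 = 57.5% → the carousel ad
Variant 1 wins each device group but the carousel ad wins overall — the comparison reverses. Variant 1's impressions skew toward mobile, which has a lower base rate.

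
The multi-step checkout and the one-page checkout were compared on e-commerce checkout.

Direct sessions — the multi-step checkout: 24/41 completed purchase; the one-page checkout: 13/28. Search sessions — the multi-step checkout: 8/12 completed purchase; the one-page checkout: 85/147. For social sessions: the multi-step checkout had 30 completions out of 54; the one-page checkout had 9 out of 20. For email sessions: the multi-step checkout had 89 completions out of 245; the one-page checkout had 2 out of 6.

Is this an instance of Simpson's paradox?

Direct: the multi-step checkout 24/41 = 58.5%, the one-page checkout 13/28 = 46.4% → the multi-step checkout
Search: the multi-step checkout 8/12 = 66.7%, the one-page checkout 85/147 = 57.8% → the multi-step checkout
Social: the multi-step checkout 30/54 = 55.6%, the one-page checkout 9/20 = 45.0% → the multi-step checkout
Email: the multi-step checkout 89/245 = 36.3%, the one-page checkout 2/6 = 33.3% → the multi-step checkout
Overall: the multi-step checkout 151/352 = 42.9%, the one-page checkout 109/201 = 54.2% → the one-page checkout
The multi-step checkout wins each traffic group but the one-page checkout wins overall — the comparison reverses. The multi-step checkout's sessions skew toward email, which has a lower base rate.

Yes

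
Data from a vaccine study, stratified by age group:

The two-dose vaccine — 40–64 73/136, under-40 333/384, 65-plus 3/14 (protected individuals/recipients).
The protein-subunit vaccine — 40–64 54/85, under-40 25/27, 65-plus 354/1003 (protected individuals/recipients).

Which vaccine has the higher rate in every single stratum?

40–64: the two-dose vaccine 73/136 = 53.7%, the protein-subunit vaccine 54/85 = 63.5% → the protein-subunit vaccine
Under-40: the two-dose vaccine 333/384 = 86.7%, the protein-subunit vaccine 25/27 = 92.6% → the protein-subunit vaccine
65-plus: the two-dose vaccine 3/14 = 21.4%, the protein-subunit vaccine 354/1003 = 35.3% → the protein-subunit vaccine
The protein-subunit vaccine has the higher rate in all 3 groups.

the protein-subunit vaccine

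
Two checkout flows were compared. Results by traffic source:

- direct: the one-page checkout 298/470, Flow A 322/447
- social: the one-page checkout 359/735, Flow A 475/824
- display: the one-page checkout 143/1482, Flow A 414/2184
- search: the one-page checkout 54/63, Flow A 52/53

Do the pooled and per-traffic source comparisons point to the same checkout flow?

Direct: the one-page checkout 298/470 = 63.4%, Flow A 322/447 = 72.0% → Flow A
Social: the one-page checkout 359/735 = 48.8%, Flow A 475/824 = 57.6% → Flow A
Display: the one-page checkout 143/1482 = 9.6%, Flow A 414/2184 = 19.0% → Flow A
Search: the one-page checkout 54/63 = 85.7%, Flow A 52/53 = 98.1% → Flow A
Overall: the one-page checkout 854/2750 = 31.1%, Flow A 1263/3508 = 36.0% → Flow A
Flow A wins overall and in every traffic group — no reversal.

Yes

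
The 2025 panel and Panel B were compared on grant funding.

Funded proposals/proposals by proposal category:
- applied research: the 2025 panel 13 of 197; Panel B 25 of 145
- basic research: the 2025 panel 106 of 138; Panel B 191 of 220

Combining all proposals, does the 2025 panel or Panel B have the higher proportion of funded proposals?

Panel B

Applied research: the 2025 panel 13/197 = 6.6%, Panel B 25/145 = 17.2% → Panel B
Basic research: the 2025 panel 106/138 = 76.8%, Panel B 191/220 = 86.8% → Panel B
Overall: the 2025 panel 119/335 = 35.5%, Panel B 216/365 = 59.2% → Panel B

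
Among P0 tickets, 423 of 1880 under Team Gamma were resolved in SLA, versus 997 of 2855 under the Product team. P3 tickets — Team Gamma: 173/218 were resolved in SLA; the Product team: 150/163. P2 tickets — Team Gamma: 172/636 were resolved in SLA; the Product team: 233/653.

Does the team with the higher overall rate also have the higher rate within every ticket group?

Yes

P0: Team Gamma 423/1880 = 22.5%, the Product team 997/2855 = 34.9% → the Product team
P3: Team Gamma 173/218 = 79.4%, the Product team 150/163 = 92.0% → the Product team
P2: Team Gamma 172/636 = 27.0%, the Product team 233/653 = 35.7% → the Product team
Overall: Team Gamma 768/2734 = 28.1%, the Product team 1380/3671 = 37.6% → the Product team
The Product team wins overall and in every ticket group — no reversal.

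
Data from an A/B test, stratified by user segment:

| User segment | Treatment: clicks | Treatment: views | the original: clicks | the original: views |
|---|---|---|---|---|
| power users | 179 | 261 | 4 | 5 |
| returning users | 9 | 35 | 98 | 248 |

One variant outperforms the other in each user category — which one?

Power users: Treatment 179/261 = 68.6%, the original 4/5 = 80.0% → the original
Returning users: Treatment 9/35 = 25.7%, the original 98/248 = 39.5% → the original
The original has the higher rate in both groups.

the original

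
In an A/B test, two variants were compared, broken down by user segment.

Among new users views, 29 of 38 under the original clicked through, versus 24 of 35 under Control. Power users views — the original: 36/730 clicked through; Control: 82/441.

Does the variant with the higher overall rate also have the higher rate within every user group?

New users: the original 29/38 = 76.3%, Control 24/35 = 68.6% → the original
Power users: the original 36/730 = 4.9%, Control 82/441 = 18.6% → Control
Overall: the original 65/768 = 8.5%, Control 106/476 = 22.3% → Control
Neither sweeps: the original wins 1 of 2 groups, Control wins 1. Control wins overall but not every group — no Simpson reversal.

No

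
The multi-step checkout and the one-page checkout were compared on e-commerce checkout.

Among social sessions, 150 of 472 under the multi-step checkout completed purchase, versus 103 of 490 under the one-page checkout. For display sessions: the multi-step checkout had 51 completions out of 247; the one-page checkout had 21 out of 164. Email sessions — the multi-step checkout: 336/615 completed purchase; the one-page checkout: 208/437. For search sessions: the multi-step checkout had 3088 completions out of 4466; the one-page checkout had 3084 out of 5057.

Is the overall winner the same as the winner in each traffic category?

Social: the multi-step checkout 150/472 = 31.8%, the one-page checkout 103/490 = 21.0% → the multi-step checkout
Display: the multi-step checkout 51/247 = 20.6%, the one-page checkout 21/164 = 12.8% → the multi-step checkout
Email: the multi-step checkout 336/615 = 54.6%, the one-page checkout 208/437 = 47.6% → the multi-step checkout
Search: the multi-step checkout 3088/4466 = 69.1%, the one-page checkout 3084/5057 = 61.0% → the multi-step checkout
Overall: the multi-step checkout 3625/5800 = 62.5%, the one-page checkout 3416/6148 = 55.6% → the multi-step checkout
The multi-step checkout wins overall and in every traffic group — no reversal.

Yes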